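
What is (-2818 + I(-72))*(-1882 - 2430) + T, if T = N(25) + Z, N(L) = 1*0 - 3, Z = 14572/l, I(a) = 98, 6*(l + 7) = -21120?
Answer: 41366888127/3527 ≈ 1.1729e+7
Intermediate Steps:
l = -3527 (l = -7 + (⅙)*(-21120) = -7 - 3520 = -3527)
Z = -14572/3527 (Z = 14572/(-3527) = 14572*(-1/3527) = -14572/3527 ≈ -4.1316)
N(L) = -3 (N(L) = 0 - 3 = -3)
T = -25153/3527 (T = -3 - 14572/3527 = -25153/3527 ≈ -7.1316)
(-2818 + I(-72))*(-1882 - 2430) + T = (-2818 + 98)*(-1882 - 2430) - 25153/3527 = -2720*(-4312) - 25153/3527 = 11728640 - 25153/3527 = 41366888127/3527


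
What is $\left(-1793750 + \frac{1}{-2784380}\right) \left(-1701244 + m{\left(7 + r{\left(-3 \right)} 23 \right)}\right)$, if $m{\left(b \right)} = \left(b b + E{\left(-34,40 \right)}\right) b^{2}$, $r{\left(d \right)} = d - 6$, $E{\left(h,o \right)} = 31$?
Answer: $- \frac{1997216731329739509689}{696095} \approx -2.8692 \cdot 10^{15}$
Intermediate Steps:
$r{\left(d \right)} = -6 + d$ ($r{\left(d \right)} = d - 6 = -6 + d$)
$m{\left(b \right)} = b^{2} \left(31 + b^{2}\right)$ ($m{\left(b \right)} = \left(b b + 31\right) b^{2} = \left(b^{2} + 31\right) b^{2} = \left(31 + b^{2}\right) b^{2} = b^{2} \left(31 + b^{2}\right)$)
$\left(-1793750 + \frac{1}{-2784380}\right) \left(-1701244 + m{\left(7 + r{\left(-3 \right)} 23 \right)}\right) = \left(-1793750 + \frac{1}{-2784380}\right) \left(-1701244 + \left(7 + \left(-6 - 3\right) 23\right)^{2} \left(31 + \left(7 + \left(-6 - 3\right) 23\right)^{2}\right)\right) = \left(-1793750 - \frac{1}{2784380}\right) \left(-1701244 + \left(7 - 207\right)^{2} \left(31 + \left(7 - 207\right)^{2}\right)\right) = - \frac{4994481625001 \left(-1701244 + \left(7 - 207\right)^{2} \left(31 + \left(7 - 207\right)^{2}\right)\right)}{2784380} = - \frac{4994481625001 \left(-1701244 + \left(-200\right)^{2} \left(31 + \left(-200\right)^{2}\right)\right)}{2784380} = - \frac{4994481625001 \left(-1701244 + 40000 \left(31 + 40000\right)\right)}{2784380} = - \frac{4994481625001 \left(-1701244 + 40000 \cdot 40031\right)}{2784380} = - \frac{4994481625001 \left(-1701244 + 1601240000\right)}{2784380} = \left(- \frac{4994481625001}{2784380}\right) 1599538756 = - \frac{1997216731329739509689}{696095}$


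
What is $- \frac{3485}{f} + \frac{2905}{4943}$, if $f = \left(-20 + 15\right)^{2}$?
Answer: $- \frac{3430746}{24715} \approx -138.81$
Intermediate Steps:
$f = 25$ ($f = \left(-5\right)^{2} = 25$)
$- \frac{3485}{f} + \frac{2905}{4943} = - \frac{3485}{25} + \frac{2905}{4943} = \left(-3485\right) \frac{1}{25} + 2905 \cdot \frac{1}{4943} = - \frac{697}{5} + \frac{2905}{4943} = - \frac{3430746}{24715}$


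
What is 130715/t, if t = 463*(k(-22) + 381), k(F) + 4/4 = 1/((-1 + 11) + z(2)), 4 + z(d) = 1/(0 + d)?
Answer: 1699295/2288146 ≈ 0.74265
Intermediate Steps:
z(d) = -4 + 1/d (z(d) = -4 + 1/(0 + d) = -4 + 1/d)
k(F) = -11/13 (k(F) = -1 + 1/((-1 + 11) + (-4 + 1/2)) = -1 + 1/(10 + (-4 + ½)) = -1 + 1/(10 - 7/2) = -1 + 1/(13/2) = -1 + 2/13 = -11/13)
t = 2288146/13 (t = 463*(-11/13 + 381) = 463*(4942/13) = 2288146/13 ≈ 1.7601e+5)
130715/t = 130715/(2288146/13) = 130715*(13/2288146) = 1699295/2288146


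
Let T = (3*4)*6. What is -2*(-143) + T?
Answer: 358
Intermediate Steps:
T = 72 (T = 12*6 = 72)
-2*(-143) + T = -2*(-143) + 72 = 286 + 72 = 358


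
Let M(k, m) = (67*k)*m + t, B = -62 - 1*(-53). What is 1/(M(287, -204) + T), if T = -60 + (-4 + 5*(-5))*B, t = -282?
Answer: -1/3922797 ≈ -2.5492e-7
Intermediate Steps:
B = -9 (B = -62 + 53 = -9)
M(k, m) = -282 + 67*k*m (M(k, m) = (67*k)*m - 282 = 67*k*m - 282 = -282 + 67*k*m)
T = 201 (T = -60 + (-4 + 5*(-5))*(-9) = -60 + (-4 - 25)*(-9) = -60 - 29*(-9) = -60 + 261 = 201)
1/(M(287, -204) + T) = 1/((-282 + 67*287*(-204)) + 201) = 1/((-282 - 3922716) + 201) = 1/(-3922998 + 201) = 1/(-3922797) = -1/3922797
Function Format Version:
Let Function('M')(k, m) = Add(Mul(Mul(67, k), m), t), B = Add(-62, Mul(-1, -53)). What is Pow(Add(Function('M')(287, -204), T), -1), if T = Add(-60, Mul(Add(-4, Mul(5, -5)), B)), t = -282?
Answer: Rational(-1, 3922797) ≈ -2.5492e-7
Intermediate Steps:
B = -9 (B = Add(-62, 53) = -9)
Function('M')(k, m) = Add(-282, Mul(67, k, m)) (Function('M')(k, m) = Add(Mul(Mul(67, k), m), -282) = Add(Mul(67, k, m), -282) = Add(-282, Mul(67, k, m)))
T = 201 (T = Add(-60, Mul(Add(-4, Mul(5, -5)), -9)) = Add(-60, Mul(Add(-4, -25), -9)) = Add(-60, Mul(-29, -9)) = Add(-60, 261) = 201)
Pow(Add(Function('M')(287, -204), T), -1) = Pow(Add(Add(-282, Mul(67, 287, -204)), 201), -1) = Pow(Add(Add(-282, -3922716), 201), -1) = Pow(Add(-3922998, 201), -1) = Pow(-3922797, -1) = Rational(-1, 3922797)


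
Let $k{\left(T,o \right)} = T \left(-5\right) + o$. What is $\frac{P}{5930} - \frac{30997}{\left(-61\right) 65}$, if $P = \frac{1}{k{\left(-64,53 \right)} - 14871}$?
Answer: $\frac{532981883323}{68176700020} \approx 7.8177$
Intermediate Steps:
$k{\left(T,o \right)} = o - 5 T$ ($k{\left(T,o \right)} = - 5 T + o = o - 5 T$)
$P = - \frac{1}{14498}$ ($P = \frac{1}{\left(53 - -320\right) - 14871} = \frac{1}{\left(53 + 320\right) - 14871} = \frac{1}{373 - 14871} = \frac{1}{-14498} = - \frac{1}{14498} \approx -6.8975 \cdot 10^{-5}$)
$\frac{P}{5930} - \frac{30997}{\left(-61\right) 65} = - \frac{1}{14498 \cdot 5930} - \frac{30997}{\left(-61\right) 65} = \left(- \frac{1}{14498}\right) \frac{1}{5930} - \frac{30997}{-3965} = - \frac{1}{85973140} - - \frac{30997}{3965} = - \frac{1}{85973140} + \frac{30997}{3965} = \frac{532981883323}{68176700020}$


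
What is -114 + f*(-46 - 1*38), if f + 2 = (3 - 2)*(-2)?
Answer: 222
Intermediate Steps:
f = -4 (f = -2 + (3 - 2)*(-2) = -2 + 1*(-2) = -2 - 2 = -4)
-114 + f*(-46 - 1*38) = -114 - 4*(-46 - 1*38) = -114 - 4*(-46 - 38) = -114 - 4*(-84) = -114 + 336 = 222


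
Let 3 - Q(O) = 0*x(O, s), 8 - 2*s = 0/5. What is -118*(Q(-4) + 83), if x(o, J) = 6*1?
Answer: -10148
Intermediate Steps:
s = 4 (s = 4 - 0/5 = 4 - ½*0 = 4 + 0 = 4)
x(o, J) = 6
Q(O) = 3 (Q(O) = 3 - 0*6 = 3 - 1*0 = 3 + 0 = 3)
-118*(Q(-4) + 83) = -118*(3 + 83) = -118*86 = -10148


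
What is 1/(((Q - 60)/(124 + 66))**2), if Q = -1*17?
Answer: 36100/5929 ≈ 6.0887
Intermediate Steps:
Q = -17
1/(((Q - 60)/(124 + 66))**2) = 1/(((-17 - 60)/(124 + 66))**2) = 1/((-77/190)**2) = 1/(5929/36100) = 36100/5929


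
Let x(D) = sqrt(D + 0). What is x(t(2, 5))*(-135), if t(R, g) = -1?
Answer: -135*I ≈ -135.0*I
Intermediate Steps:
x(D) = sqrt(D)
x(t(2, 5))*(-135) = sqrt(-1)*(-135) = I*(-135) = -135*I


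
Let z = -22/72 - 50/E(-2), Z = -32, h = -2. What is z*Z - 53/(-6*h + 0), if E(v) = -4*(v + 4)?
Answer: -7007/36 ≈ -194.64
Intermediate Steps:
E(v) = -16 - 4*v (E(v) = -4*(4 + v) = -16 - 4*v)
z = 107/18 (z = -22/72 - 50/(-16 - 4*(-2)) = -22*1/72 - 50/(-16 + 8) = -11/36 - 50/(-8) = -11/36 - 50*(-1/8) = -11/36 + 25/4 = 107/18 ≈ 5.9444)
z*Z - 53/(-6*h + 0) = (107/18)*(-32) - 53/(-6*(-2) + 0) = -1712/9 - 53/(12 + 0) = -1712/9 - 53/12 = -7007/36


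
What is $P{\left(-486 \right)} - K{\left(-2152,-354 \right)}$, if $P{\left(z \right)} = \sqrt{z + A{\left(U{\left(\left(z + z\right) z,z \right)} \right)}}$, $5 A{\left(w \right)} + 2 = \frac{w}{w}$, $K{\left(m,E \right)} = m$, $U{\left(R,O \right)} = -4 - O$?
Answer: $2152 + \frac{i \sqrt{12155}}{5} \approx 2152.0 + 22.05 i$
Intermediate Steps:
$A{\left(w \right)} = - \frac{1}{5}$ ($A{\left(w \right)} = - \frac{2}{5} + \frac{w \frac{1}{w}}{5} = - \frac{2}{5} + \frac{1}{5} \cdot 1 = - \frac{2}{5} + \frac{1}{5} = - \frac{1}{5}$)
$P{\left(z \right)} = \sqrt{- \frac{1}{5} + z}$ ($P{\left(z \right)} = \sqrt{z - \frac{1}{5}} = \sqrt{- \frac{1}{5} + z}$)
$P{\left(-486 \right)} - K{\left(-2152,-354 \right)} = \frac{\sqrt{-5 + 25 \left(-486\right)}}{5} - -2152 = \frac{\sqrt{-5 - 12150}}{5} + 2152 = \frac{\sqrt{-12155}}{5} + 2152 = \frac{i \sqrt{12155}}{5} + 2152 = 2152 + \frac{i \sqrt{12155}}{5}$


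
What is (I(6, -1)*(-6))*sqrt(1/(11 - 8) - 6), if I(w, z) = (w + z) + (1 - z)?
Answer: -14*I*sqrt(51) ≈ -99.98*I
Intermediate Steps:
I(w, z) = 1 + w
(I(6, -1)*(-6))*sqrt(1/(11 - 8) - 6) = ((1 + 6)*(-6))*sqrt(1/(11 - 8) - 6) = (7*(-6))*sqrt(1/3 - 6) = -42*sqrt(1/3 - 6) = -14*I*sqrt(51)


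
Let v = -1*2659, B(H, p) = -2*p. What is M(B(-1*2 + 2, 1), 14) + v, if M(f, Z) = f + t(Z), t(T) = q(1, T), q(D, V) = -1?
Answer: -2662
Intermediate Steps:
t(T) = -1
M(f, Z) = -1 + f (M(f, Z) = f - 1 = -1 + f)
v = -2659
M(B(-1*2 + 2, 1), 14) + v = (-1 - 2*1) - 2659 = (-1 - 2) - 2659 = -3 - 2659 = -2662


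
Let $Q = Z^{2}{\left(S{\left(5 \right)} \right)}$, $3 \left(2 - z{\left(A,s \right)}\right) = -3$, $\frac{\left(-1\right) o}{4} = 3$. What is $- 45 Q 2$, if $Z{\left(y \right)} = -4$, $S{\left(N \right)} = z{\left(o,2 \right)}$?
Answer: $-1440$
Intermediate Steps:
$o = -12$ ($o = \left(-4\right) 3 = -12$)
$z{\left(A,s \right)} = 3$ ($z{\left(A,s \right)} = 2 - -1 = 2 + 1 = 3$)
$S{\left(N \right)} = 3$
$Q = 16$ ($Q = \left(-4\right)^{2} = 16$)
$- 45 Q 2 = \left(-45\right) 16 \cdot 2 = \left(-720\right) 2 = -1440$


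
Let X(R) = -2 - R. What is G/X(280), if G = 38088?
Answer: -6348/47 ≈ -135.06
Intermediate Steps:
G/X(280) = 38088/(-2 - 1*280) = 38088/(-2 - 280) = 38088/(-282) = 38088*(-1/282) = -6348/47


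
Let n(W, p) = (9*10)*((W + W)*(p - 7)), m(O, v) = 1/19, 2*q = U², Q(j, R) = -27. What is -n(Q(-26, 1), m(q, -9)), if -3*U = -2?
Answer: -641520/19 ≈ -33764.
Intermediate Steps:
U = ⅔ (U = -⅓*(-2) = ⅔ ≈ 0.66667)
q = 2/9 (q = (⅔)²/2 = (½)*(4/9) = 2/9 ≈ 0.22222)
m(O, v) = 1/19
n(W, p) = 180*W*(-7 + p) (n(W, p) = 90*((2*W)*(-7 + p)) = 90*(2*W*(-7 + p)) = 180*W*(-7 + p))
-n(Q(-26, 1), m(q, -9)) = -180*(-27)*(-7 + 1/19) = -180*(-27)*(-132)/19 = -1*641520/19 = -641520/19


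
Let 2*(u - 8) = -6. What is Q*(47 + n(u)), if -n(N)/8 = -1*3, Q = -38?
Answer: -2698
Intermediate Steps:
u = 5 (u = 8 + (1/2)*(-6) = 8 - 3 = 5)
n(N) = 24 (n(N) = -(-8)*3 = -8*(-3) = 24)
Q*(47 + n(u)) = -38*(47 + 24) = -38*71 = -2698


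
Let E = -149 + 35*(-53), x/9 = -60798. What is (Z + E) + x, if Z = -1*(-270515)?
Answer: -278671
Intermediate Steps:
x = -547182 (x = 9*(-60798) = -547182)
Z = 270515
E = -2004 (E = -149 - 1855 = -2004)
(Z + E) + x = (270515 - 2004) - 547182 = 268511 - 547182 = -278671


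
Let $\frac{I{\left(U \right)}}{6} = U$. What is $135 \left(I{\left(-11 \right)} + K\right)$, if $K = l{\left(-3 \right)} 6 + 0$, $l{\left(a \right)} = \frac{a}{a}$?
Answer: $-8100$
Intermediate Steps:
$l{\left(a \right)} = 1$
$I{\left(U \right)} = 6 U$
$K = 6$ ($K = 1 \cdot 6 + 0 = 6 + 0 = 6$)
$135 \left(I{\left(-11 \right)} + K\right) = 135 \left(6 \left(-11\right) + 6\right) = 135 \left(-66 + 6\right) = 135 \left(-60\right) = -8100$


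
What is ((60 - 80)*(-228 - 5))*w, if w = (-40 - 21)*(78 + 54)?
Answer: -37522320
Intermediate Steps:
w = -8052 (w = -61*132 = -8052)
((60 - 80)*(-228 - 5))*w = ((60 - 80)*(-228 - 5))*(-8052) = -20*(-233)*(-8052) = 4660*(-8052) = -37522320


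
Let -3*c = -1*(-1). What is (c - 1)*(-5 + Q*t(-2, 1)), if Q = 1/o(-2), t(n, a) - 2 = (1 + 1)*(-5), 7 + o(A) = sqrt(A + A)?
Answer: 836/159 - 64*I/159 ≈ 5.2579 - 0.40252*I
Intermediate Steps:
o(A) = -7 + sqrt(2)*sqrt(A) (o(A) = -7 + sqrt(A + A) = -7 + sqrt(2*A) = -7 + sqrt(2)*sqrt(A))
c = -1/3 (c = -(-1)*(-1)/3 = -1/3*1 = -1/3 ≈ -0.33333)
t(n, a) = -8 (t(n, a) = 2 + (1 + 1)*(-5) = 2 + 2*(-5) = 2 - 10 = -8)
Q = (-7 - 2*I)/53 (Q = 1/(-7 + sqrt(2)*sqrt(-2)) = 1/(-7 + sqrt(2)*(I*sqrt(2))) = 1/(-7 + 2*I) = (-7 - 2*I)/53 ≈ -0.13208 - 0.037736*I)
(c - 1)*(-5 + Q*t(-2, 1)) = (-1/3 - 1)*(-5 + (-7/53 - 2*I/53)*(-8)) = -4*(-5 + (56/53 + 16*I/53))/3 = -4*(-209/53 + 16*I/53)/3 = 836/159 - 64*I/159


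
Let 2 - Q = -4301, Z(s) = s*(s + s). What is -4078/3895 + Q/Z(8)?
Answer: 16238201/498560 ≈ 32.570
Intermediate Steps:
Z(s) = 2*s**2 (Z(s) = s*(2*s) = 2*s**2)
Q = 4303 (Q = 2 - 1*(-4301) = 2 + 4301 = 4303)
-4078/3895 + Q/Z(8) = -4078/3895 + 4303/((2*8**2)) = -4078*1/3895 + 4303/((2*64)) = -4078/3895 + 4303/128 = 16238201/498560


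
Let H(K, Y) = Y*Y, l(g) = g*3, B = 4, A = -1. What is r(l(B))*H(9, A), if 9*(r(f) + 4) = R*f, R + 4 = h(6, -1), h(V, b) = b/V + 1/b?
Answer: -98/9 ≈ -10.889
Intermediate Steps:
h(V, b) = 1/b + b/V (h(V, b) = b/V + 1/b = 1/b + b/V)
l(g) = 3*g
H(K, Y) = Y**2
R = -31/6 (R = -4 + (1/(-1) - 1/6) = -4 + (-1 - 1*1/6) = -4 + (-1 - 1/6) = -4 - 7/6 = -31/6 ≈ -5.1667)
r(f) = -4 - 31*f/54 (r(f) = -4 + (-31*f/6)/9 = -4 - 31*f/54)
r(l(B))*H(9, A) = (-4 - 31*4/18)*(-1)**2 = (-4 - 31/54*12)*1 = (-4 - 62/9)*1 = -98/9*1 = -98/9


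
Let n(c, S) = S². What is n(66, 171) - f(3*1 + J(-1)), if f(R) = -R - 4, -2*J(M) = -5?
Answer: 58501/2 ≈ 29251.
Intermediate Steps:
J(M) = 5/2 (J(M) = -½*(-5) = 5/2)
f(R) = -4 - R
n(66, 171) - f(3*1 + J(-1)) = 171² - (-4 - (3*1 + 5/2)) = 29241 - (-4 - (3 + 5/2)) = 29241 - (-4 - 1*11/2) = 29241 - (-4 - 11/2) = 29241 - 1*(-19/2) = 29241 + 19/2 = 58501/2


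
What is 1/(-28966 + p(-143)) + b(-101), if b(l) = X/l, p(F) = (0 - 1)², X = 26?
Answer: -753191/2925465 ≈ -0.25746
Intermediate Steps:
p(F) = 1 (p(F) = (-1)² = 1)
b(l) = 26/l
1/(-28966 + p(-143)) + b(-101) = 1/(-28966 + 1) + 26/(-101) = 1/(-28965) + 26*(-1/101) = -1/28965 - 26/101 = -753191/2925465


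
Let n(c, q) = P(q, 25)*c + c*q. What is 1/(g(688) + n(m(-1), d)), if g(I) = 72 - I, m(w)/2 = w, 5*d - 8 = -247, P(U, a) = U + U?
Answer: -5/1646 ≈ -0.0030377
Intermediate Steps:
P(U, a) = 2*U
d = -239/5 (d = 8/5 + (1/5)*(-247) = 8/5 - 247/5 = -239/5 ≈ -47.800)
m(w) = 2*w
n(c, q) = 3*c*q (n(c, q) = (2*q)*c + c*q = 2*c*q + c*q = 3*c*q)
1/(g(688) + n(m(-1), d)) = 1/((72 - 1*688) + 3*(2*(-1))*(-239/5)) = 1/((72 - 688) + 3*(-2)*(-239/5)) = 1/(-616 + 1434/5) = 1/(-1646/5) = -5/1646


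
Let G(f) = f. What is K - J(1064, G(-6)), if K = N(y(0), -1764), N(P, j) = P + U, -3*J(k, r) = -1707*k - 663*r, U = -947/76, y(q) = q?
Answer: -45911787/76 ≈ -6.0410e+5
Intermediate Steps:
U = -947/76 (U = -947*1/76 = -947/76 ≈ -12.461)
J(k, r) = 221*r + 569*k (J(k, r) = -(-1707*k - 663*r)/3 = 221*r + 569*k)
N(P, j) = -947/76 + P (N(P, j) = P - 947/76 = -947/76 + P)
K = -947/76 (K = -947/76 + 0 = -947/76 ≈ -12.461)
K - J(1064, G(-6)) = -947/76 - (221*(-6) + 569*1064) = -947/76 - (-1326 + 605416) = -947/76 - 1*604090 = -947/76 - 604090 = -45911787/76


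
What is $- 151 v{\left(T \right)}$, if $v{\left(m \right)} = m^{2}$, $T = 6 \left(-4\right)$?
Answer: $-86976$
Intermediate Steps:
$T = -24$
$- 151 v{\left(T \right)} = - 151 \left(-24\right)^{2} = \left(-151\right) 576 = -86976$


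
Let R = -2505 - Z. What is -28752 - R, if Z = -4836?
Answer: -31083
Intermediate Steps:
R = 2331 (R = -2505 - 1*(-4836) = -2505 + 4836 = 2331)
-28752 - R = -28752 - 1*2331 = -28752 - 2331 = -31083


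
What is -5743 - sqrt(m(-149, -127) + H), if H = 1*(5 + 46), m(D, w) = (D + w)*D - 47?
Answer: -5743 - 2*sqrt(10282) ≈ -5945.8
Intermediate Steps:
m(D, w) = -47 + D*(D + w) (m(D, w) = D*(D + w) - 47 = -47 + D*(D + w))
H = 51 (H = 1*51 = 51)
-5743 - sqrt(m(-149, -127) + H) = -5743 - sqrt((-47 + (-149)**2 - 149*(-127)) + 51) = -5743 - sqrt((-47 + 22201 + 18923) + 51) = -5743 - sqrt(41077 + 51) = -5743 - sqrt(41128) = -5743 - 2*sqrt(10282)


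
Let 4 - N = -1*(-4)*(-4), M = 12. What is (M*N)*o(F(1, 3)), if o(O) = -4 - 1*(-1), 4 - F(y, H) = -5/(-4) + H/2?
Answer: -720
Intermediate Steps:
F(y, H) = 11/4 - H/2 (F(y, H) = 4 - (-5/(-4) + H/2) = 4 - (-5*(-1/4) + H*(1/2)) = 4 - (5/4 + H/2) = 4 + (-5/4 - H/2) = 11/4 - H/2)
o(O) = -3 (o(O) = -4 + 1 = -3)
N = 20 (N = 4 - (-1*(-4))*(-4) = 4 - 4*(-4) = 4 - 1*(-16) = 4 + 16 = 20)
(M*N)*o(F(1, 3)) = (12*20)*(-3) = 240*(-3) = -720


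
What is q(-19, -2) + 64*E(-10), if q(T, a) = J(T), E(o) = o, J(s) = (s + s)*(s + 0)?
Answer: 82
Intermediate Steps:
J(s) = 2*s² (J(s) = (2*s)*s = 2*s²)
q(T, a) = 2*T²
q(-19, -2) + 64*E(-10) = 2*(-19)² + 64*(-10) = 2*361 - 640 = 722 - 640 = 82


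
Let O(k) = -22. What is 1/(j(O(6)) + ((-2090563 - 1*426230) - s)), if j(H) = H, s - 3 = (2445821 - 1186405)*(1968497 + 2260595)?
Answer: -1/5326188647090 ≈ -1.8775e-13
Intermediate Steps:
s = 5326186130275 (s = 3 + (2445821 - 1186405)*(1968497 + 2260595) = 3 + 1259416*4229092 = 3 + 5326186130272 = 5326186130275)
1/(j(O(6)) + ((-2090563 - 1*426230) - s)) = 1/(-22 + ((-2090563 - 1*426230) - 1*5326186130275)) = 1/(-22 + ((-2090563 - 426230) - 5326186130275)) = 1/(-22 + (-2516793 - 5326186130275)) = 1/(-22 - 5326188647068) = 1/(-5326188647090) = -1/5326188647090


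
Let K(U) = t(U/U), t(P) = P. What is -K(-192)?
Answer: -1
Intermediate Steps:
K(U) = 1 (K(U) = U/U = 1)
-K(-192) = -1*1 = -1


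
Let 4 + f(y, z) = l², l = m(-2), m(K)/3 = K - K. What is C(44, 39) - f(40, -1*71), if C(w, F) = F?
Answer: 43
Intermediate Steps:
m(K) = 0 (m(K) = 3*(K - K) = 3*0 = 0)
l = 0
f(y, z) = -4 (f(y, z) = -4 + 0² = -4 + 0 = -4)
C(44, 39) - f(40, -1*71) = 39 - 1*(-4) = 39 + 4 = 43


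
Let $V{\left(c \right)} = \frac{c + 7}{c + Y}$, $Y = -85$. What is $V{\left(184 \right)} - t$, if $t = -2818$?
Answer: $\frac{279173}{99} \approx 2819.9$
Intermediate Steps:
$V{\left(c \right)} = \frac{7 + c}{-85 + c}$ ($V{\left(c \right)} = \frac{c + 7}{c - 85} = \frac{7 + c}{-85 + c}$)
$V{\left(184 \right)} - t = \frac{7 + 184}{-85 + 184} - -2818 = \frac{1}{99} \cdot 191 + 2818 = \frac{191}{99} + 2818 = \frac{279173}{99}$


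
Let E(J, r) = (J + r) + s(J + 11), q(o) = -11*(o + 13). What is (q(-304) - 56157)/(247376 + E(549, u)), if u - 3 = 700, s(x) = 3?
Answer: -17652/82877 ≈ -0.21299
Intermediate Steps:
q(o) = -143 - 11*o (q(o) = -11*(13 + o) = -143 - 11*o)
u = 703 (u = 3 + 700 = 703)
E(J, r) = 3 + J + r (E(J, r) = (J + r) + 3 = 3 + J + r)
(q(-304) - 56157)/(247376 + E(549, u)) = ((-143 - 11*(-304)) - 56157)/(247376 + (3 + 549 + 703)) = ((-143 + 3344) - 56157)/(247376 + 1255) = (3201 - 56157)/248631 = -52956*1/248631 = -17652/82877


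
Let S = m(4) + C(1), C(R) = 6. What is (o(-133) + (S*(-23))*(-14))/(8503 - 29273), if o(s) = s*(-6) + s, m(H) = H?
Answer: -777/4154 ≈ -0.18705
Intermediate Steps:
o(s) = -5*s (o(s) = -6*s + s = -5*s)
S = 10 (S = 4 + 6 = 10)
(o(-133) + (S*(-23))*(-14))/(8503 - 29273) = (-5*(-133) + (10*(-23))*(-14))/(8503 - 29273) = (665 - 230*(-14))/(-20770) = (665 + 3220)*(-1/20770) = 3885*(-1/20770) = -777/4154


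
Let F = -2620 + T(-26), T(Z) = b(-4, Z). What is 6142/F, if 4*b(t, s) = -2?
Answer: -12284/5241 ≈ -2.3438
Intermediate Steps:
b(t, s) = -1/2 (b(t, s) = (1/4)*(-2) = -1/2)
T(Z) = -1/2
F = -5241/2 (F = -2620 - 1/2 = -5241/2 ≈ -2620.5)
6142/F = 6142/(-5241/2) = 6142*(-2/5241) = -12284/5241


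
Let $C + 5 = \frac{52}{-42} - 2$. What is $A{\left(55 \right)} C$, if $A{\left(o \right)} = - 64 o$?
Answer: $\frac{608960}{21} \approx 28998.0$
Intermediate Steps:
$C = - \frac{173}{21}$ ($C = -5 + \left(\frac{52}{-42} - 2\right) = -5 + \left(52 \left(- \frac{1}{42}\right) - 2\right) = -5 - \frac{68}{21} = - \frac{173}{21} \approx -8.2381$)
$A{\left(55 \right)} C = \left(-64\right) 55 \left(- \frac{173}{21}\right) = \left(-3520\right) \left(- \frac{173}{21}\right) = \frac{608960}{21}$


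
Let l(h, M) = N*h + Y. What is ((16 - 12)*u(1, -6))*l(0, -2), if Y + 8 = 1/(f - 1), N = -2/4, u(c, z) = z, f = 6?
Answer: 936/5 ≈ 187.20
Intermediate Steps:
N = -½ (N = -2*¼ = -½ ≈ -0.50000)
Y = -39/5 (Y = -8 + 1/(6 - 1) = -8 + 1/5 = -8 + ⅕ = -39/5 ≈ -7.8000)
l(h, M) = -39/5 - h/2 (l(h, M) = -h/2 - 39/5 = -39/5 - h/2)
((16 - 12)*u(1, -6))*l(0, -2) = ((16 - 12)*(-6))*(-39/5 - ½*0) = (4*(-6))*(-39/5 + 0) = -24*(-39/5) = 936/5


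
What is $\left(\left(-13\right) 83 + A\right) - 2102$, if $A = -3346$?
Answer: $-6527$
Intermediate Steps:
$\left(\left(-13\right) 83 + A\right) - 2102 = \left(\left(-13\right) 83 - 3346\right) - 2102 = \left(-1079 - 3346\right) - 2102 = -4425 - 2102 = -6527$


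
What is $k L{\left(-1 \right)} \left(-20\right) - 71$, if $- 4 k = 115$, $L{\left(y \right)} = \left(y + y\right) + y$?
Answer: $-1796$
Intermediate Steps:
$L{\left(y \right)} = 3 y$ ($L{\left(y \right)} = 2 y + y = 3 y$)
$k = - \frac{115}{4}$ ($k = \left(- \frac{1}{4}\right) 115 = - \frac{115}{4} \approx -28.75$)
$k L{\left(-1 \right)} \left(-20\right) - 71 = - \frac{115 \cdot 3 \left(-1\right) \left(-20\right)}{4} - 71 = - \frac{115 \left(\left(-3\right) \left(-20\right)\right)}{4} - 71 = \left(- \frac{115}{4}\right) 60 - 71 = -1725 - 71 = -1796$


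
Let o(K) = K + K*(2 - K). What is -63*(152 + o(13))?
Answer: -1386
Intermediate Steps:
-63*(152 + o(13)) = -63*(152 + 13*(3 - 1*13)) = -63*(152 + 13*(3 - 13)) = -63*(152 + 13*(-10)) = -63*(152 - 130) = -63*22 = -1386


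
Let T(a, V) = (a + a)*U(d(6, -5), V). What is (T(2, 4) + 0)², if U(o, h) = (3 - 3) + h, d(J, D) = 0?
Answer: 256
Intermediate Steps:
U(o, h) = h (U(o, h) = 0 + h = h)
T(a, V) = 2*V*a (T(a, V) = (a + a)*V = (2*a)*V = 2*V*a)
(T(2, 4) + 0)² = (2*4*2 + 0)² = (16 + 0)² = 16² = 256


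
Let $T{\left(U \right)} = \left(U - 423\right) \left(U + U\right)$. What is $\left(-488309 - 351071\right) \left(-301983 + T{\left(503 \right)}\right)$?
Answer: $185925188140$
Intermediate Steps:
$T{\left(U \right)} = 2 U \left(-423 + U\right)$ ($T{\left(U \right)} = \left(-423 + U\right) 2 U = 2 U \left(-423 + U\right)$)
$\left(-488309 - 351071\right) \left(-301983 + T{\left(503 \right)}\right) = \left(-488309 - 351071\right) \left(-301983 + 2 \cdot 503 \left(-423 + 503\right)\right) = - 839380 \left(-301983 + 2 \cdot 503 \cdot 80\right) = - 839380 \left(-301983 + 80480\right) = \left(-839380\right) \left(-221503\right) = 185925188140$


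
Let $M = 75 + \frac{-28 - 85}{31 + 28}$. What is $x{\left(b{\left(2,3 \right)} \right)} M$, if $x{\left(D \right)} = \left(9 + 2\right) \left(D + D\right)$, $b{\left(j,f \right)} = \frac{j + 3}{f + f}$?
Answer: $\frac{237160}{177} \approx 1339.9$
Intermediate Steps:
$b{\left(j,f \right)} = \frac{3 + j}{2 f}$
$x{\left(D \right)} = 22 D$ ($x{\left(D \right)} = 11 \cdot 2 D = 22 D$)
$M = \frac{4312}{59}$ ($M = 75 - \frac{113}{59} = \frac{4312}{59} \approx 73.085$)
$x{\left(b{\left(2,3 \right)} \right)} M = 22 \frac{3 + 2}{2 \cdot 3} \cdot \frac{4312}{59} = 22 \cdot \frac{1}{2} \cdot \frac{1}{3} \cdot 5 \cdot \frac{4312}{59} = 22 \cdot \frac{5}{6} \cdot \frac{4312}{59} = \frac{55}{3} \cdot \frac{4312}{59} = \frac{237160}{177}$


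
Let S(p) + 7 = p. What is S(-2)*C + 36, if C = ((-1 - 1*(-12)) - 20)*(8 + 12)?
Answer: 1656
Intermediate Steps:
S(p) = -7 + p
C = -180 (C = ((-1 + 12) - 20)*20 = (11 - 20)*20 = -9*20 = -180)
S(-2)*C + 36 = (-7 - 2)*(-180) + 36 = -9*(-180) + 36 = 1620 + 36 = 1656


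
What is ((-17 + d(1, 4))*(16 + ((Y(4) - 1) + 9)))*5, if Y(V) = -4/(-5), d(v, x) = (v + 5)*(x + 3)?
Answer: 3100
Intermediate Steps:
d(v, x) = (3 + x)*(5 + v) (d(v, x) = (5 + v)*(3 + x) = (3 + x)*(5 + v))
Y(V) = ⅘ (Y(V) = -4*(-⅕) = ⅘)
((-17 + d(1, 4))*(16 + ((Y(4) - 1) + 9)))*5 = ((-17 + (15 + 3*1 + 5*4 + 1*4))*(16 + ((⅘ - 1) + 9)))*5 = ((-17 + (15 + 3 + 20 + 4))*(16 + (-⅕ + 9)))*5 = ((-17 + 42)*(16 + 44/5))*5 = (25*(124/5))*5 = 620*5 = 3100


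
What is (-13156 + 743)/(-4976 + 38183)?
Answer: -12413/33207 ≈ -0.37381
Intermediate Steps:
(-13156 + 743)/(-4976 + 38183) = -12413/33207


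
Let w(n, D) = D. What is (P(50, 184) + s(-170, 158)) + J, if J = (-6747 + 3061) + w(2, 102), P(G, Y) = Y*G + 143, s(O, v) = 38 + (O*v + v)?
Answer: -20905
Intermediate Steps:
s(O, v) = 38 + v + O*v (s(O, v) = 38 + (v + O*v) = 38 + v + O*v)
P(G, Y) = 143 + G*Y (P(G, Y) = G*Y + 143 = 143 + G*Y)
J = -3584 (J = (-6747 + 3061) + 102 = -3686 + 102 = -3584)
(P(50, 184) + s(-170, 158)) + J = ((143 + 50*184) + (38 + 158 - 170*158)) - 3584 = ((143 + 9200) + (38 + 158 - 26860)) - 3584 = (9343 - 26664) - 3584 = -17321 - 3584 = -20905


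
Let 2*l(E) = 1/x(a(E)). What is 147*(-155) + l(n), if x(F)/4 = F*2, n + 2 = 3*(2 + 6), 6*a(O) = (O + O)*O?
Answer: -176447037/7744 ≈ -22785.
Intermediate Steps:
a(O) = O**2/3 (a(O) = ((O + O)*O)/6 = ((2*O)*O)/6 = (2*O**2)/6 = O**2/3)
n = 22 (n = -2 + 3*(2 + 6) = -2 + 3*8 = -2 + 24 = 22)
x(F) = 8*F (x(F) = 4*(F*2) = 4*(2*F) = 8*F)
l(E) = 3/(16*E**2) (l(E) = 1/(2*((8*(E**2/3)))) = 1/(2*((8*E**2/3))) = (3/(8*E**2))/2 = 3/(16*E**2))
147*(-155) + l(n) = 147*(-155) + (3/16)/22**2 = -22785 + (3/16)*(1/484) = -22785 + 3/7744 = -176447037/7744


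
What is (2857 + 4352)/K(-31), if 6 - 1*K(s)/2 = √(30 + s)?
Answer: 21627/37 + 7209*I/74 ≈ 584.51 + 97.419*I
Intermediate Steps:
K(s) = 12 - 2*√(30 + s)
(2857 + 4352)/K(-31) = (2857 + 4352)/(12 - 2*√(30 - 31)) = 7209/(12 - 2*I) = 7209*((12 + 2*I)/148) = 7209*(12 + 2*I)/148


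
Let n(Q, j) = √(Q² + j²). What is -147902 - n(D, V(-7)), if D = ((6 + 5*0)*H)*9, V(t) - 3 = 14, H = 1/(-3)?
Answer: -147902 - √613 ≈ -1.4793e+5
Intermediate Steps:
H = -⅓ ≈ -0.33333
V(t) = 17 (V(t) = 3 + 14 = 17)
D = -18 (D = ((6 + 5*0)*(-⅓))*9 = ((6 + 0)*(-⅓))*9 = (6*(-⅓))*9 = -2*9 = -18)
-147902 - n(D, V(-7)) = -147902 - √((-18)² + 17²) = -147902 - √(324 + 289) = -147902 - √613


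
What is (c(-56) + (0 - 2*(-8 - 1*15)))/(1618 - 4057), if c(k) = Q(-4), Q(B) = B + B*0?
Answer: -14/813 ≈ -0.017220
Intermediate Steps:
Q(B) = B (Q(B) = B + 0 = B)
c(k) = -4
(c(-56) + (0 - 2*(-8 - 1*15)))/(1618 - 4057) = (-4 + (0 - 2*(-8 - 1*15)))/(1618 - 4057) = (-4 + (0 - 2*(-8 - 15)))/(-2439) = (-4 + (0 - 2*(-23)))*(-1/2439) = (-4 + (0 + 46))*(-1/2439) = (-4 + 46)*(-1/2439) = 42*(-1/2439) = -14/813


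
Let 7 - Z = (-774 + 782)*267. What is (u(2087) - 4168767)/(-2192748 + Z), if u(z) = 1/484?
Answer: 2017683227/1062320468 ≈ 1.8993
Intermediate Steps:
u(z) = 1/484
Z = -2129 (Z = 7 - (-774 + 782)*267 = 7 - 8*267 = 7 - 1*2136 = 7 - 2136 = -2129)
(u(2087) - 4168767)/(-2192748 + Z) = (1/484 - 4168767)/(-2192748 - 2129) = -2017683227/484/(-2194877) = -2017683227/484*(-1/2194877) = 2017683227/1062320468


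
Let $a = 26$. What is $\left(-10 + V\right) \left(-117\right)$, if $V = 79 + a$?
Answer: $-11115$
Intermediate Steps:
$V = 105$ ($V = 79 + 26 = 105$)
$\left(-10 + V\right) \left(-117\right) = \left(-10 + 105\right) \left(-117\right) = 95 \left(-117\right) = -11115$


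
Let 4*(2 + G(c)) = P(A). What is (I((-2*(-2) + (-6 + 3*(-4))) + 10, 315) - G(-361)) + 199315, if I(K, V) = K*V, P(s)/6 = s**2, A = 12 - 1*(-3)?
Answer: 395439/2 ≈ 1.9772e+5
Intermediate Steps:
A = 15 (A = 12 + 3 = 15)
P(s) = 6*s**2
G(c) = 671/2 (G(c) = -2 + (6*15**2)/4 = -2 + (6*225)/4 = -2 + (1/4)*1350 = -2 + 675/2 = 671/2)
(I((-2*(-2) + (-6 + 3*(-4))) + 10, 315) - G(-361)) + 199315 = (((-2*(-2) + (-6 + 3*(-4))) + 10)*315 - 1*671/2) + 199315 = (((4 + (-6 - 12)) + 10)*315 - 671/2) + 199315 = (((4 - 18) + 10)*315 - 671/2) + 199315 = ((-14 + 10)*315 - 671/2) + 199315 = (-4*315 - 671/2) + 199315 = (-1260 - 671/2) + 199315 = -3191/2 + 199315 = 395439/2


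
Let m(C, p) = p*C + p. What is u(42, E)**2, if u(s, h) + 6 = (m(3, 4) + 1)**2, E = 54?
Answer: 80089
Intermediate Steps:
m(C, p) = p + C*p (m(C, p) = C*p + p = p + C*p)
u(s, h) = 283 (u(s, h) = -6 + (4*(1 + 3) + 1)**2 = -6 + (4*4 + 1)**2 = -6 + (16 + 1)**2 = -6 + 17**2 = -6 + 289 = 283)
u(42, E)**2 = 283**2 = 80089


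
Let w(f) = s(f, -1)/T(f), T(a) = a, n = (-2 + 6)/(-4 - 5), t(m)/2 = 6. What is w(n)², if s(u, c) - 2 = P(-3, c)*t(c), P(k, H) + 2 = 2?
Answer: 81/4 ≈ 20.250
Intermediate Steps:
P(k, H) = 0 (P(k, H) = -2 + 2 = 0)
t(m) = 12 (t(m) = 2*6 = 12)
n = -4/9 (n = 4/(-9) = 4*(-⅑) = -4/9 ≈ -0.44444)
s(u, c) = 2 (s(u, c) = 2 + 0*12 = 2 + 0 = 2)
w(f) = 2/f
w(n)² = (2/(-4/9))² = (2*(-9/4))² = (-9/2)² = 81/4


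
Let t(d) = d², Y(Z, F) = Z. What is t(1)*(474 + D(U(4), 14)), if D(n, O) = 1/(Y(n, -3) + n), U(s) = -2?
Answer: 1895/4 ≈ 473.75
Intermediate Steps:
D(n, O) = 1/(2*n) (D(n, O) = 1/(n + n) = 1/(2*n))
t(1)*(474 + D(U(4), 14)) = 1²*(474 + (½)/(-2)) = 1*(474 + (½)*(-½)) = 1*(474 - ¼) = 1*(1895/4) = 1895/4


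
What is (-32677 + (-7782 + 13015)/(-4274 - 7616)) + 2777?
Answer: -355516233/11890 ≈ -29900.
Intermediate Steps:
(-32677 + (-7782 + 13015)/(-4274 - 7616)) + 2777 = (-32677 + 5233/(-11890)) + 2777 = (-32677 + 5233*(-1/11890)) + 2777 = (-32677 - 5233/11890) + 2777 = -388534763/11890 + 2777 = -355516233/11890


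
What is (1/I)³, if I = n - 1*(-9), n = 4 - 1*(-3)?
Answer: 1/4096 ≈ 0.00024414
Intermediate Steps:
n = 7 (n = 4 + 3 = 7)
I = 16 (I = 7 - 1*(-9) = 7 + 9 = 16)
(1/I)³ = (1/16)³ = 1/4096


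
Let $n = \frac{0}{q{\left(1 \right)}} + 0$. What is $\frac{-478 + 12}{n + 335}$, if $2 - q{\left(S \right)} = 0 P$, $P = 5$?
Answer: $- \frac{466}{335} \approx -1.391$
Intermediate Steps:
$q{\left(S \right)} = 2$ ($q{\left(S \right)} = 2 - 0 \cdot 5 = 2 - 0 = 2 + 0 = 2$)
$n = 0$ ($n = \frac{0}{2} + 0 = 0 \cdot \frac{1}{2} + 0 = 0 + 0 = 0$)
$\frac{-478 + 12}{n + 335} = \frac{-478 + 12}{0 + 335} = - \frac{466}{335}$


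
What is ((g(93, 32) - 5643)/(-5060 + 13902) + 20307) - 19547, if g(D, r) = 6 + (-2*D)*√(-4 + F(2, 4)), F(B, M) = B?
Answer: 6714283/8842 - 93*I*√2/4421 ≈ 759.36 - 0.029749*I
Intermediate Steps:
g(D, r) = 6 - 2*I*D*√2 (g(D, r) = 6 + (-2*D)*√(-4 + 2) = 6 + (-2*D)*√(-2) = 6 + (-2*D)*(I*√2) = 6 - 2*I*D*√2)
((g(93, 32) - 5643)/(-5060 + 13902) + 20307) - 19547 = (((6 - 2*I*93*√2) - 5643)/(-5060 + 13902) + 20307) - 19547 = (((6 - 186*I*√2) - 5643)/8842 + 20307) - 19547 = ((-5637 - 186*I*√2)*(1/8842) + 20307) - 19547 = ((-5637/8842 - 93*I*√2/4421) + 20307) - 19547 = (179548857/8842 - 93*I*√2/4421) - 19547 = 6714283/8842 - 93*I*√2/4421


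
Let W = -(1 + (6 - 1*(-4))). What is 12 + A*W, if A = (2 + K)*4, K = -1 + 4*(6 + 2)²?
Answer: -11296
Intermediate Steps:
K = 255 (K = -1 + 4*8² = -1 + 4*64 = -1 + 256 = 255)
W = -11 (W = -(1 + (6 + 4)) = -(1 + 10) = -1*11 = -11)
A = 1028 (A = (2 + 255)*4 = 257*4 = 1028)
12 + A*W = 12 + 1028*(-11) = 12 - 11308 = -11296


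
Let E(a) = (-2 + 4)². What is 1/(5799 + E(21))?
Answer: 1/5803 ≈ 0.00017232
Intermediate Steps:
E(a) = 4 (E(a) = 2² = 4)
1/(5799 + E(21)) = 1/(5799 + 4) = 1/5803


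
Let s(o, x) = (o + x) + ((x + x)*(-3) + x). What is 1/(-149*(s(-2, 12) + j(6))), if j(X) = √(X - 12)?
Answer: 25/186697 + I*√6/373394 ≈ 0.00013391 + 6.5601e-6*I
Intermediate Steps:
s(o, x) = o - 4*x (s(o, x) = (o + x) + ((2*x)*(-3) + x) = (o + x) + (-6*x + x) = (o + x) - 5*x = o - 4*x)
j(X) = √(-12 + X)
1/(-149*(s(-2, 12) + j(6))) = 1/(-149*((-2 - 4*12) + √(-12 + 6))) = 1/(-149*((-2 - 48) + √(-6))) = 1/(-149*(-50 + I*√6)) = 1/(7450 - 149*I*√6)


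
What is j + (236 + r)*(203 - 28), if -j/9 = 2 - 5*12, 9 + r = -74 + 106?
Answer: 45847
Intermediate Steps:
r = 23 (r = -9 + (-74 + 106) = -9 + 32 = 23)
j = 522 (j = -9*(2 - 5*12) = -9*(2 - 60) = -9*(-58) = 522)
j + (236 + r)*(203 - 28) = 522 + (236 + 23)*(203 - 28) = 522 + 259*175 = 522 + 45325 = 45847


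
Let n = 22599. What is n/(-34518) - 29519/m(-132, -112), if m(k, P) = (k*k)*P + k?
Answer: -652813993/1020697260 ≈ -0.63958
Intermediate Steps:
m(k, P) = k + P*k**2 (m(k, P) = k**2*P + k = P*k**2 + k = k + P*k**2)
n/(-34518) - 29519/m(-132, -112) = 22599/(-34518) - 29519*(-1/(132*(1 - 112*(-132)))) = 22599*(-1/34518) - 29519*(-1/(132*(1 + 14784))) = -7533/11506 - 29519/((-132*14785)) = -7533/11506 - 29519/(-1951620) = -7533/11506 - 29519*(-1/1951620) = -7533/11506 + 29519/1951620 = -652813993/1020697260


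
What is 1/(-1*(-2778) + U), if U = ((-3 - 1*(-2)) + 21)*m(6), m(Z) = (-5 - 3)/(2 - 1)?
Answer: 1/2618 ≈ 0.00038197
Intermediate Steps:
m(Z) = -8 (m(Z) = -8/1 = -8*1 = -8)
U = -160 (U = ((-3 - 1*(-2)) + 21)*(-8) = ((-3 + 2) + 21)*(-8) = (-1 + 21)*(-8) = 20*(-8) = -160)
1/(-1*(-2778) + U) = 1/(-1*(-2778) - 160) = 1/(2778 - 160) = 1/2618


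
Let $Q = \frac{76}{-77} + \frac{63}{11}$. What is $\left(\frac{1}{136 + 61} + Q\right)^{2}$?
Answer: $\frac{5181408324}{230098561} \approx 22.518$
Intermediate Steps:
$Q = \frac{365}{77}$ ($Q = 76 \left(- \frac{1}{77}\right) + 63 \cdot \frac{1}{11} = - \frac{76}{77} + \frac{63}{11} = \frac{365}{77} \approx 4.7403$)
$\left(\frac{1}{136 + 61} + Q\right)^{2} = \left(\frac{1}{136 + 61} + \frac{365}{77}\right)^{2} = \left(\frac{1}{197} + \frac{365}{77}\right)^{2} = \left(\frac{71982}{15169}\right)^{2} = \frac{5181408324}{230098561}$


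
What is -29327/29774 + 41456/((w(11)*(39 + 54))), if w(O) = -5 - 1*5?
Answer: -630792527/13844910 ≈ -45.561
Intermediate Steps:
w(O) = -10 (w(O) = -5 - 5 = -10)
-29327/29774 + 41456/((w(11)*(39 + 54))) = -29327/29774 + 41456/((-10*(39 + 54))) = -29327*1/29774 + 41456/((-10*93)) = -29327/29774 + 41456/(-930) = -29327/29774 + 41456*(-1/930) = -29327/29774 - 20728/465 = -630792527/13844910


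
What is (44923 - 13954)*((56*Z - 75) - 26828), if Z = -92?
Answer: -992711295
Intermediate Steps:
(44923 - 13954)*((56*Z - 75) - 26828) = (44923 - 13954)*((56*(-92) - 75) - 26828) = 30969*((-5152 - 75) - 26828) = 30969*(-5227 - 26828) = 30969*(-32055) = -992711295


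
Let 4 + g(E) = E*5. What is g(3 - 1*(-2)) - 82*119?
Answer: -9737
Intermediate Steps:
g(E) = -4 + 5*E (g(E) = -4 + E*5 = -4 + 5*E)
g(3 - 1*(-2)) - 82*119 = (-4 + 5*(3 - 1*(-2))) - 82*119 = (-4 + 5*(3 + 2)) - 9758 = (-4 + 5*5) - 9758 = (-4 + 25) - 9758 = 21 - 9758 = -9737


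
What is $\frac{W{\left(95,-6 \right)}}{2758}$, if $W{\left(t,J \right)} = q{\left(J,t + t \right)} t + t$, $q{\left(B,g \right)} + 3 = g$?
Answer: $\frac{8930}{1379} \approx 6.4757$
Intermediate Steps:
$q{\left(B,g \right)} = -3 + g$
$W{\left(t,J \right)} = t + t \left(-3 + 2 t\right)$ ($W{\left(t,J \right)} = \left(-3 + \left(t + t\right)\right) t + t = \left(-3 + 2 t\right) t + t = t \left(-3 + 2 t\right) + t = t + t \left(-3 + 2 t\right)$)
$\frac{W{\left(95,-6 \right)}}{2758} = \frac{2 \cdot 95 \left(-1 + 95\right)}{2758} = 2 \cdot 95 \cdot 94 \cdot \frac{1}{2758} = 17860 \cdot \frac{1}{2758} = \frac{8930}{1379}$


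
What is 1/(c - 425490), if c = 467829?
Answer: 1/42339 ≈ 2.3619e-5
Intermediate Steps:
1/(c - 425490) = 1/(467829 - 425490) = 1/42339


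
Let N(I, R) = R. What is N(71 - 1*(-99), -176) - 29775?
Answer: -29951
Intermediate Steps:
N(71 - 1*(-99), -176) - 29775 = -176 - 29775 = -29951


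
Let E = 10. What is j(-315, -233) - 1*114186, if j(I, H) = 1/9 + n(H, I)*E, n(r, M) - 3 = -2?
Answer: -1027583/9 ≈ -1.1418e+5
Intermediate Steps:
n(r, M) = 1 (n(r, M) = 3 - 2 = 1)
j(I, H) = 91/9 (j(I, H) = 1/9 + 1*10 = 1/9 + 10 = 91/9)
j(-315, -233) - 1*114186 = 91/9 - 1*114186 = 91/9 - 114186 = -1027583/9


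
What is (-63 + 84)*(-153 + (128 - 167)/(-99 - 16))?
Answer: -368676/115 ≈ -3205.9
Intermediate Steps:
(-63 + 84)*(-153 + (128 - 167)/(-99 - 16)) = 21*(-153 - 39/(-115)) = 21*(-153 - 39*(-1/115)) = 21*(-153 + 39/115) = 21*(-17556/115) = -368676/115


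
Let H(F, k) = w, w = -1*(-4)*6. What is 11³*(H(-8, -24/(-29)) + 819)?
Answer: 1122033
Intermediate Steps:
w = 24 (w = 4*6 = 24)
H(F, k) = 24
11³*(H(-8, -24/(-29)) + 819) = 11³*(24 + 819) = 1331*843 = 1122033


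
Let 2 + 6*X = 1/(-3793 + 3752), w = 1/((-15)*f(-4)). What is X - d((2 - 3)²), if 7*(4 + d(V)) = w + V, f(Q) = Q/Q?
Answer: 1447/410 ≈ 3.5293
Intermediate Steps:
f(Q) = 1
w = -1/15 (w = 1/(-15*1) = -1/15*1 = -1/15 ≈ -0.066667)
d(V) = -421/105 + V/7 (d(V) = -4 + (-1/15 + V)/7 = -4 + (-1/105 + V/7) = -421/105 + V/7)
X = -83/246 (X = -⅓ + 1/(6*(-3793 + 3752)) = -⅓ + (⅙)/(-41) = -⅓ + (⅙)*(-1/41) = -⅓ - 1/246 = -83/246 ≈ -0.33740)
X - d((2 - 3)²) = -83/246 - (-421/105 + (2 - 3)²/7) = -83/246 - (-421/105 + (⅐)*(-1)²) = -83/246 - (-421/105 + (⅐)*1) = -83/246 - (-421/105 + ⅐) = -83/246 - 1*(-58/15) = -83/246 + 58/15 = 1447/410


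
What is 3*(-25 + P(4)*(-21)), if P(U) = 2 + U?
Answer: -453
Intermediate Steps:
3*(-25 + P(4)*(-21)) = 3*(-25 + (2 + 4)*(-21)) = 3*(-25 + 6*(-21)) = 3*(-25 - 126) = 3*(-151) = -453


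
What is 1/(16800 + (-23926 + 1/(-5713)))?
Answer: -5713/40710839 ≈ -0.00014033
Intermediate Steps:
1/(16800 + (-23926 + 1/(-5713))) = 1/(16800 + (-23926 - 1/5713)) = 1/(16800 - 136689239/5713) = 1/(-40710839/5713) = -5713/40710839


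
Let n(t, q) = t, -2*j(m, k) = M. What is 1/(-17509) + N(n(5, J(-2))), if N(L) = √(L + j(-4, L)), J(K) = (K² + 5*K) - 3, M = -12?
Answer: -1/17509 + √11 ≈ 3.3166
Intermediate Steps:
j(m, k) = 6 (j(m, k) = -½*(-12) = 6)
J(K) = -3 + K² + 5*K
N(L) = √(6 + L) (N(L) = √(L + 6) = √(6 + L))
1/(-17509) + N(n(5, J(-2))) = 1/(-17509) + √(6 + 5) = -1/17509 + √11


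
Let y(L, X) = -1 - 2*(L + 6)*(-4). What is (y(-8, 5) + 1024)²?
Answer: 1014049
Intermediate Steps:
y(L, X) = 47 + 8*L (y(L, X) = -1 - 2*(6 + L)*(-4) = -1 - 2*(-24 - 4*L) = -1 + (48 + 8*L) = 47 + 8*L)
(y(-8, 5) + 1024)² = ((47 + 8*(-8)) + 1024)² = ((47 - 64) + 1024)² = (-17 + 1024)² = 1007² = 1014049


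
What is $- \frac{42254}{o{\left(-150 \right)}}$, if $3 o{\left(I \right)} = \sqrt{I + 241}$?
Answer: $- \frac{126762 \sqrt{91}}{91} \approx -13288.0$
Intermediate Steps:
$o{\left(I \right)} = \frac{\sqrt{241 + I}}{3}$ ($o{\left(I \right)} = \frac{\sqrt{I + 241}}{3} = \frac{\sqrt{241 + I}}{3}$)
$- \frac{42254}{o{\left(-150 \right)}} = - \frac{42254}{\frac{1}{3} \sqrt{241 - 150}} = - \frac{42254}{\frac{1}{3} \sqrt{91}} = - 42254 \frac{3 \sqrt{91}}{91} = - \frac{126762 \sqrt{91}}{91}$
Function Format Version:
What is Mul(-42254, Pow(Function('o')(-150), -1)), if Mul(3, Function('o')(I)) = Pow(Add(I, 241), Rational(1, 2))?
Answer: Mul(Rational(-126762, 91), Pow(91, Rational(1, 2))) ≈ -13288.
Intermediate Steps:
Function('o')(I) = Mul(Rational(1, 3), Pow(Add(241, I), Rational(1, 2))) (Function('o')(I) = Mul(Rational(1, 3), Pow(Add(I, 241), Rational(1, 2))) = Mul(Rational(1, 3), Pow(Add(241, I), Rational(1, 2))))
Mul(-42254, Pow(Function('o')(-150), -1)) = Mul(-42254, Pow(Mul(Rational(1, 3), Pow(Add(241, -150), Rational(1, 2))), -1)) = Mul(-42254, Pow(Mul(Rational(1, 3), Pow(91, Rational(1, 2))), -1)) = Mul(-42254, Mul(Rational(3, 91), Pow(91, Rational(1, 2)))) = Mul(Rational(-126762, 91), Pow(91, Rational(1, 2)))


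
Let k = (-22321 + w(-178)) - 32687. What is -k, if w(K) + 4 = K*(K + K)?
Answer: -8356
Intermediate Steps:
w(K) = -4 + 2*K² (w(K) = -4 + K*(K + K) = -4 + K*(2*K) = -4 + 2*K²)
k = 8356 (k = (-22321 + (-4 + 2*(-178)²)) - 32687 = (-22321 + (-4 + 2*31684)) - 32687 = (-22321 + (-4 + 63368)) - 32687 = (-22321 + 63364) - 32687 = 41043 - 32687 = 8356)
-k = -1*8356 = -8356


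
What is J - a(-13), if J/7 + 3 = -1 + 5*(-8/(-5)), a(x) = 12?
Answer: 16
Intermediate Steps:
J = 28 (J = -21 + 7*(-1 + 5*(-8/(-5))) = -21 + 7*(-1 + 5*(-8*(-1/5))) = -21 + 7*(-1 + 5*(8/5)) = -21 + 7*(-1 + 8) = -21 + 7*7 = -21 + 49 = 28)
J - a(-13) = 28 - 1*12 = 28 - 12 = 16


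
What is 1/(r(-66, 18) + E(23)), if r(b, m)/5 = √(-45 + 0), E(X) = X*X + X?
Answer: 184/101943 - 5*I*√5/101943 ≈ 0.0018049 - 0.00010967*I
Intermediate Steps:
E(X) = X + X² (E(X) = X² + X = X + X²)
r(b, m) = 15*I*√5 (r(b, m) = 5*√(-45 + 0) = 5*√(-45) = 5*(3*I*√5) = 15*I*√5)
1/(r(-66, 18) + E(23)) = 1/(15*I*√5 + 23*(1 + 23)) = 1/(15*I*√5 + 23*24) = 1/(15*I*√5 + 552) = 1/(552 + 15*I*√5)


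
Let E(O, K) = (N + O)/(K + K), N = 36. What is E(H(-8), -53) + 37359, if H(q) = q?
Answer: 1980013/53 ≈ 37359.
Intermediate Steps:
E(O, K) = (36 + O)/(2*K) (E(O, K) = (36 + O)/(K + K) = (36 + O)/((2*K)) = (36 + O)*(1/(2*K)) = (36 + O)/(2*K))
E(H(-8), -53) + 37359 = (1/2)*(36 - 8)/(-53) + 37359 = (1/2)*(-1/53)*28 + 37359 = -14/53 + 37359 = 1980013/53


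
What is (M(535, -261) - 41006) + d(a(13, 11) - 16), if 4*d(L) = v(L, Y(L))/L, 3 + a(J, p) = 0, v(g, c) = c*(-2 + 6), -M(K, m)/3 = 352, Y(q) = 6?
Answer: -799184/19 ≈ -42062.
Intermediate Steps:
M(K, m) = -1056 (M(K, m) = -3*352 = -1056)
v(g, c) = 4*c (v(g, c) = c*4 = 4*c)
a(J, p) = -3 (a(J, p) = -3 + 0 = -3)
d(L) = 6/L (d(L) = ((4*6)/L)/4 = (24/L)/4 = 6/L)
(M(535, -261) - 41006) + d(a(13, 11) - 16) = (-1056 - 41006) + 6/(-3 - 16) = -42062 + 6/(-19) = -42062 + 6*(-1/19) = -42062 - 6/19 = -799184/19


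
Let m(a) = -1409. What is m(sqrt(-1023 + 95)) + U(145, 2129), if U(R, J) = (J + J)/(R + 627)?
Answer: -541745/386 ≈ -1403.5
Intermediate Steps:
U(R, J) = 2*J/(627 + R) (U(R, J) = (2*J)/(627 + R) = 2*J/(627 + R))
m(sqrt(-1023 + 95)) + U(145, 2129) = -1409 + 2*2129/(627 + 145) = -1409 + 2*2129/772 = -1409 + 2*2129*(1/772) = -1409 + 2129/386 = -541745/386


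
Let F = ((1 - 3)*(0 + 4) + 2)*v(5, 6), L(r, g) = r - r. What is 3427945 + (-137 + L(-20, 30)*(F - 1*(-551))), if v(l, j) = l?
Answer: 3427808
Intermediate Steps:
L(r, g) = 0
F = -30 (F = ((1 - 3)*(0 + 4) + 2)*5 = (-2*4 + 2)*5 = (-8 + 2)*5 = -6*5 = -30)
3427945 + (-137 + L(-20, 30)*(F - 1*(-551))) = 3427945 + (-137 + 0*(-30 - 1*(-551))) = 3427945 + (-137 + 0*(-30 + 551)) = 3427945 + (-137 + 0*521) = 3427945 + (-137 + 0) = 3427945 - 137 = 3427808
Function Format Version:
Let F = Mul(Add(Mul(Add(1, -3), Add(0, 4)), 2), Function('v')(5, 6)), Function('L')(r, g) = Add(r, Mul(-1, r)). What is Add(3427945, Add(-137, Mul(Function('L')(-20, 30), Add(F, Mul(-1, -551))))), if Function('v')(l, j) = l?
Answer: 3427808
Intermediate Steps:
Function('L')(r, g) = 0
F = -30 (F = Mul(Add(Mul(Add(1, -3), Add(0, 4)), 2), 5) = Mul(Add(Mul(-2, 4), 2), 5) = Mul(Add(-8, 2), 5) = Mul(-6, 5) = -30)
Add(3427945, Add(-137, Mul(Function('L')(-20, 30), Add(F, Mul(-1, -551))))) = Add(3427945, Add(-137, Mul(0, Add(-30, Mul(-1, -551))))) = Add(3427945, Add(-137, Mul(0, Add(-30, 551)))) = Add(3427945, Add(-137, Mul(0, 521))) = Add(3427945, Add(-137, 0)) = Add(3427945, -137) = 3427808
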